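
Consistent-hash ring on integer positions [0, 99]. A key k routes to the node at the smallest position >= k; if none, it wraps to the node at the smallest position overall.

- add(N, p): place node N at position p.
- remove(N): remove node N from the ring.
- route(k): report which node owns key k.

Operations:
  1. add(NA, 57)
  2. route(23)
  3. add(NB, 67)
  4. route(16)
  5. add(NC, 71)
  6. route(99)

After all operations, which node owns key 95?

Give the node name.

Op 1: add NA@57 -> ring=[57:NA]
Op 2: route key 23: smallest pos >= 23 is 57 -> NA
Op 3: add NB@67 -> ring=[57:NA,67:NB]
Op 4: route key 16: smallest pos >= 16 is 57 -> NA
Op 5: add NC@71 -> ring=[57:NA,67:NB,71:NC]
Op 6: route key 99: none >= 99, wrap to smallest pos 57 -> NA
Final route key 95: none >= 95, wrap to smallest pos 57 -> NA

Answer: NA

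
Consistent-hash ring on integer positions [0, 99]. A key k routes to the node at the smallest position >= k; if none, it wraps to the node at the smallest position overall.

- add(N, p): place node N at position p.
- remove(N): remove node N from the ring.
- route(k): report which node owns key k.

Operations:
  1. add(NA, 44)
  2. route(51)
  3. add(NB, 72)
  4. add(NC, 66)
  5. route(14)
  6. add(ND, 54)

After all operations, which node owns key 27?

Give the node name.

Answer: NA

Derivation:
Op 1: add NA@44 -> ring=[44:NA]
Op 2: route key 51: none >= 51, wrap to smallest pos 44 -> NA
Op 3: add NB@72 -> ring=[44:NA,72:NB]
Op 4: add NC@66 -> ring=[44:NA,66:NC,72:NB]
Op 5: route key 14: smallest pos >= 14 is 44 -> NA
Op 6: add ND@54 -> ring=[44:NA,54:ND,66:NC,72:NB]
Final route key 27: smallest pos >= 27 is 44 -> NA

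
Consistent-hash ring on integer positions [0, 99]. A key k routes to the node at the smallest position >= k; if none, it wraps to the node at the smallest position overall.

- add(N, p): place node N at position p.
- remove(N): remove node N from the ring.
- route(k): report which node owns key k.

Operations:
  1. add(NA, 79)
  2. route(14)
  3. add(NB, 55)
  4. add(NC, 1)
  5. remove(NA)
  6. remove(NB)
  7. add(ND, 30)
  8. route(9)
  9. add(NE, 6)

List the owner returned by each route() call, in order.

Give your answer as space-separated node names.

Op 1: add NA@79 -> ring=[79:NA]
Op 2: route key 14: smallest pos >= 14 is 79 -> NA
Op 3: add NB@55 -> ring=[55:NB,79:NA]
Op 4: add NC@1 -> ring=[1:NC,55:NB,79:NA]
Op 5: remove NA -> ring=[1:NC,55:NB]
Op 6: remove NB -> ring=[1:NC]
Op 7: add ND@30 -> ring=[1:NC,30:ND]
Op 8: route key 9: smallest pos >= 9 is 30 -> ND
Op 9: add NE@6 -> ring=[1:NC,6:NE,30:ND]

Answer: NA ND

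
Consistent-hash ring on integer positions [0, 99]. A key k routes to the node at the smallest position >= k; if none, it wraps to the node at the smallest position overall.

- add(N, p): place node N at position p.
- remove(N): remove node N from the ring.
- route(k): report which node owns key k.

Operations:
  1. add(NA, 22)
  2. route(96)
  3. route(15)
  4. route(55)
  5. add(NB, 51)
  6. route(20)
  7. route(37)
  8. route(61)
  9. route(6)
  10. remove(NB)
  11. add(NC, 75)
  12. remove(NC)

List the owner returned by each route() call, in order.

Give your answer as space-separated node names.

Op 1: add NA@22 -> ring=[22:NA]
Op 2: route key 96: none >= 96, wrap to smallest pos 22 -> NA
Op 3: route key 15: smallest pos >= 15 is 22 -> NA
Op 4: route key 55: none >= 55, wrap to smallest pos 22 -> NA
Op 5: add NB@51 -> ring=[22:NA,51:NB]
Op 6: route key 20: smallest pos >= 20 is 22 -> NA
Op 7: route key 37: smallest pos >= 37 is 51 -> NB
Op 8: route key 61: none >= 61, wrap to smallest pos 22 -> NA
Op 9: route key 6: smallest pos >= 6 is 22 -> NA
Op 10: remove NB -> ring=[22:NA]
Op 11: add NC@75 -> ring=[22:NA,75:NC]
Op 12: remove NC -> ring=[22:NA]

Answer: NA NA NA NA NB NA NA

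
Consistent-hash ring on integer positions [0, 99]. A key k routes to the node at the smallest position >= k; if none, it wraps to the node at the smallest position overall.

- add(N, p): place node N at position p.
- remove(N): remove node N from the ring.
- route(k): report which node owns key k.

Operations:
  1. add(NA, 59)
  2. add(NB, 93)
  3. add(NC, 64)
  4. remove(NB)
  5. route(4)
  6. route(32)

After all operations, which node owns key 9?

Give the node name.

Answer: NA

Derivation:
Op 1: add NA@59 -> ring=[59:NA]
Op 2: add NB@93 -> ring=[59:NA,93:NB]
Op 3: add NC@64 -> ring=[59:NA,64:NC,93:NB]
Op 4: remove NB -> ring=[59:NA,64:NC]
Op 5: route key 4: smallest pos >= 4 is 59 -> NA
Op 6: route key 32: smallest pos >= 32 is 59 -> NA
Final route key 9: smallest pos >= 9 is 59 -> NA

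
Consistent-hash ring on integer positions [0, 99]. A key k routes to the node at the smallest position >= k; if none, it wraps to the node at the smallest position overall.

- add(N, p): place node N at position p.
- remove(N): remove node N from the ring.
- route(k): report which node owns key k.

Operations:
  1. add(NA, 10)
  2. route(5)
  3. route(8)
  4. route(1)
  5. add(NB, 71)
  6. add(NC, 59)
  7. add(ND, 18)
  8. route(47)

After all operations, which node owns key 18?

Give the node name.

Answer: ND

Derivation:
Op 1: add NA@10 -> ring=[10:NA]
Op 2: route key 5: smallest pos >= 5 is 10 -> NA
Op 3: route key 8: smallest pos >= 8 is 10 -> NA
Op 4: route key 1: smallest pos >= 1 is 10 -> NA
Op 5: add NB@71 -> ring=[10:NA,71:NB]
Op 6: add NC@59 -> ring=[10:NA,59:NC,71:NB]
Op 7: add ND@18 -> ring=[10:NA,18:ND,59:NC,71:NB]
Op 8: route key 47: smallest pos >= 47 is 59 -> NC
Final route key 18: smallest pos >= 18 is 18 -> ND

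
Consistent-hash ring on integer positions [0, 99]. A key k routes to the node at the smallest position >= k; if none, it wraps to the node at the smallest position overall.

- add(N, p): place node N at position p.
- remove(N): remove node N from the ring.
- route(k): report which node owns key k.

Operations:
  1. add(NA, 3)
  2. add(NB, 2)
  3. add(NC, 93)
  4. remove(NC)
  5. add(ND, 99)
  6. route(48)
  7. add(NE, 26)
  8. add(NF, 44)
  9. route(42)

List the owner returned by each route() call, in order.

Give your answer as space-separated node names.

Answer: ND NF

Derivation:
Op 1: add NA@3 -> ring=[3:NA]
Op 2: add NB@2 -> ring=[2:NB,3:NA]
Op 3: add NC@93 -> ring=[2:NB,3:NA,93:NC]
Op 4: remove NC -> ring=[2:NB,3:NA]
Op 5: add ND@99 -> ring=[2:NB,3:NA,99:ND]
Op 6: route key 48: smallest pos >= 48 is 99 -> ND
Op 7: add NE@26 -> ring=[2:NB,3:NA,26:NE,99:ND]
Op 8: add NF@44 -> ring=[2:NB,3:NA,26:NE,44:NF,99:ND]
Op 9: route key 42: smallest pos >= 42 is 44 -> NF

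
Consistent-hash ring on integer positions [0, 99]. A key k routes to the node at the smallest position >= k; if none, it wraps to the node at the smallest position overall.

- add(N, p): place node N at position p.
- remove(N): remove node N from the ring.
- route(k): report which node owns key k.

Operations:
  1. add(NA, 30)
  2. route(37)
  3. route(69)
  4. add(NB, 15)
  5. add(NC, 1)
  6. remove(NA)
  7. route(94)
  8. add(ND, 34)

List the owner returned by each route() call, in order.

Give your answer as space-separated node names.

Answer: NA NA NC

Derivation:
Op 1: add NA@30 -> ring=[30:NA]
Op 2: route key 37: none >= 37, wrap to smallest pos 30 -> NA
Op 3: route key 69: none >= 69, wrap to smallest pos 30 -> NA
Op 4: add NB@15 -> ring=[15:NB,30:NA]
Op 5: add NC@1 -> ring=[1:NC,15:NB,30:NA]
Op 6: remove NA -> ring=[1:NC,15:NB]
Op 7: route key 94: none >= 94, wrap to smallest pos 1 -> NC
Op 8: add ND@34 -> ring=[1:NC,15:NB,34:ND]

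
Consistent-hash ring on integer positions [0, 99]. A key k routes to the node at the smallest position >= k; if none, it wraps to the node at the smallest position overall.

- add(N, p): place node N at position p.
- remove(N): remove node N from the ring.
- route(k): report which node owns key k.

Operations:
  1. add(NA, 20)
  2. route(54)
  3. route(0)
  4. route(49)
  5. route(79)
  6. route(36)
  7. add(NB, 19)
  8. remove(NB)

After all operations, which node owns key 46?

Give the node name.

Answer: NA

Derivation:
Op 1: add NA@20 -> ring=[20:NA]
Op 2: route key 54: none >= 54, wrap to smallest pos 20 -> NA
Op 3: route key 0: smallest pos >= 0 is 20 -> NA
Op 4: route key 49: none >= 49, wrap to smallest pos 20 -> NA
Op 5: route key 79: none >= 79, wrap to smallest pos 20 -> NA
Op 6: route key 36: none >= 36, wrap to smallest pos 20 -> NA
Op 7: add NB@19 -> ring=[19:NB,20:NA]
Op 8: remove NB -> ring=[20:NA]
Final route key 46: none >= 46, wrap to smallest pos 20 -> NA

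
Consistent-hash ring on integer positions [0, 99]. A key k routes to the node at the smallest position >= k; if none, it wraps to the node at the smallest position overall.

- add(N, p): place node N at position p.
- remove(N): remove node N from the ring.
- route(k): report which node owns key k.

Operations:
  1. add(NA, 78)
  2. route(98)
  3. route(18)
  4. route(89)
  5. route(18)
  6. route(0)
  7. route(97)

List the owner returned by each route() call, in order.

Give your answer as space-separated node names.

Op 1: add NA@78 -> ring=[78:NA]
Op 2: route key 98: none >= 98, wrap to smallest pos 78 -> NA
Op 3: route key 18: smallest pos >= 18 is 78 -> NA
Op 4: route key 89: none >= 89, wrap to smallest pos 78 -> NA
Op 5: route key 18: smallest pos >= 18 is 78 -> NA
Op 6: route key 0: smallest pos >= 0 is 78 -> NA
Op 7: route key 97: none >= 97, wrap to smallest pos 78 -> NA

Answer: NA NA NA NA NA NA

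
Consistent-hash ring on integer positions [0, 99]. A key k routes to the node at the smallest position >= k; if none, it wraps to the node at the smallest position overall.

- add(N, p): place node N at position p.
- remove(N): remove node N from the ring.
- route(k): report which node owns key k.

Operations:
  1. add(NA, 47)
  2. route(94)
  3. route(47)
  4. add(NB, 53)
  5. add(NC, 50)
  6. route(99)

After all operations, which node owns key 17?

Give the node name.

Op 1: add NA@47 -> ring=[47:NA]
Op 2: route key 94: none >= 94, wrap to smallest pos 47 -> NA
Op 3: route key 47: smallest pos >= 47 is 47 -> NA
Op 4: add NB@53 -> ring=[47:NA,53:NB]
Op 5: add NC@50 -> ring=[47:NA,50:NC,53:NB]
Op 6: route key 99: none >= 99, wrap to smallest pos 47 -> NA
Final route key 17: smallest pos >= 17 is 47 -> NA

Answer: NA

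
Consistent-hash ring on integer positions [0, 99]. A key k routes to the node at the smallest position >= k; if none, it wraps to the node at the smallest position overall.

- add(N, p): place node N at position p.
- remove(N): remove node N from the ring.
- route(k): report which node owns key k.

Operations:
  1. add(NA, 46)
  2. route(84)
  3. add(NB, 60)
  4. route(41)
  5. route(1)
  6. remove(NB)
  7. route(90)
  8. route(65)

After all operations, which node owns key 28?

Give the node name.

Op 1: add NA@46 -> ring=[46:NA]
Op 2: route key 84: none >= 84, wrap to smallest pos 46 -> NA
Op 3: add NB@60 -> ring=[46:NA,60:NB]
Op 4: route key 41: smallest pos >= 41 is 46 -> NA
Op 5: route key 1: smallest pos >= 1 is 46 -> NA
Op 6: remove NB -> ring=[46:NA]
Op 7: route key 90: none >= 90, wrap to smallest pos 46 -> NA
Op 8: route key 65: none >= 65, wrap to smallest pos 46 -> NA
Final route key 28: smallest pos >= 28 is 46 -> NA

Answer: NA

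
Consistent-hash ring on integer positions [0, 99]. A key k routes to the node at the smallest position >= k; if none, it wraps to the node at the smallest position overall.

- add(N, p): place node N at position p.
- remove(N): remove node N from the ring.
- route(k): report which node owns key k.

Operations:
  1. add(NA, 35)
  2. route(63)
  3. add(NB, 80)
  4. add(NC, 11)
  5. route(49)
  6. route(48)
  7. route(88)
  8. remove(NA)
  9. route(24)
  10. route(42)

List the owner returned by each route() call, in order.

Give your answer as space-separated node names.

Op 1: add NA@35 -> ring=[35:NA]
Op 2: route key 63: none >= 63, wrap to smallest pos 35 -> NA
Op 3: add NB@80 -> ring=[35:NA,80:NB]
Op 4: add NC@11 -> ring=[11:NC,35:NA,80:NB]
Op 5: route key 49: smallest pos >= 49 is 80 -> NB
Op 6: route key 48: smallest pos >= 48 is 80 -> NB
Op 7: route key 88: none >= 88, wrap to smallest pos 11 -> NC
Op 8: remove NA -> ring=[11:NC,80:NB]
Op 9: route key 24: smallest pos >= 24 is 80 -> NB
Op 10: route key 42: smallest pos >= 42 is 80 -> NB

Answer: NA NB NB NC NB NB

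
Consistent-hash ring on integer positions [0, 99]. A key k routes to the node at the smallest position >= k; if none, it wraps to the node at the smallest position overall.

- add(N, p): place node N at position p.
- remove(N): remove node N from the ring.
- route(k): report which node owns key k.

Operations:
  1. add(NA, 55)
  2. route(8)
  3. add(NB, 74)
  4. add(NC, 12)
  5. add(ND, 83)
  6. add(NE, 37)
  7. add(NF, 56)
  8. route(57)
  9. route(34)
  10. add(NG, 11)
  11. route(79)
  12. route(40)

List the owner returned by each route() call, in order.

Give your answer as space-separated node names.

Op 1: add NA@55 -> ring=[55:NA]
Op 2: route key 8: smallest pos >= 8 is 55 -> NA
Op 3: add NB@74 -> ring=[55:NA,74:NB]
Op 4: add NC@12 -> ring=[12:NC,55:NA,74:NB]
Op 5: add ND@83 -> ring=[12:NC,55:NA,74:NB,83:ND]
Op 6: add NE@37 -> ring=[12:NC,37:NE,55:NA,74:NB,83:ND]
Op 7: add NF@56 -> ring=[12:NC,37:NE,55:NA,56:NF,74:NB,83:ND]
Op 8: route key 57: smallest pos >= 57 is 74 -> NB
Op 9: route key 34: smallest pos >= 34 is 37 -> NE
Op 10: add NG@11 -> ring=[11:NG,12:NC,37:NE,55:NA,56:NF,74:NB,83:ND]
Op 11: route key 79: smallest pos >= 79 is 83 -> ND
Op 12: route key 40: smallest pos >= 40 is 55 -> NA

Answer: NA NB NE ND NA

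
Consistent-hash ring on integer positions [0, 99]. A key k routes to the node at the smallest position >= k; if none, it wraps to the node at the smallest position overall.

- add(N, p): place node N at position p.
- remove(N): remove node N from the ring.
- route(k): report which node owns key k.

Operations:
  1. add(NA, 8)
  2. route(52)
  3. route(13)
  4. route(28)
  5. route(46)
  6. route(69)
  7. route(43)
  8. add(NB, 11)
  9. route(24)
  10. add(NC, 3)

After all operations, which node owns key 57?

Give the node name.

Op 1: add NA@8 -> ring=[8:NA]
Op 2: route key 52: none >= 52, wrap to smallest pos 8 -> NA
Op 3: route key 13: none >= 13, wrap to smallest pos 8 -> NA
Op 4: route key 28: none >= 28, wrap to smallest pos 8 -> NA
Op 5: route key 46: none >= 46, wrap to smallest pos 8 -> NA
Op 6: route key 69: none >= 69, wrap to smallest pos 8 -> NA
Op 7: route key 43: none >= 43, wrap to smallest pos 8 -> NA
Op 8: add NB@11 -> ring=[8:NA,11:NB]
Op 9: route key 24: none >= 24, wrap to smallest pos 8 -> NA
Op 10: add NC@3 -> ring=[3:NC,8:NA,11:NB]
Final route key 57: none >= 57, wrap to smallest pos 3 -> NC

Answer: NC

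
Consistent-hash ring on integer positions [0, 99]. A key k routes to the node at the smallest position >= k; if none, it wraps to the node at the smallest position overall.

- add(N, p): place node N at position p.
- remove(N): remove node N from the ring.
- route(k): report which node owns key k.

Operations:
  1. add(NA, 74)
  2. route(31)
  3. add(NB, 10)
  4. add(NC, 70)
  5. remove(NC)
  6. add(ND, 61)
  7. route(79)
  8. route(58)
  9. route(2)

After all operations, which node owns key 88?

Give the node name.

Op 1: add NA@74 -> ring=[74:NA]
Op 2: route key 31: smallest pos >= 31 is 74 -> NA
Op 3: add NB@10 -> ring=[10:NB,74:NA]
Op 4: add NC@70 -> ring=[10:NB,70:NC,74:NA]
Op 5: remove NC -> ring=[10:NB,74:NA]
Op 6: add ND@61 -> ring=[10:NB,61:ND,74:NA]
Op 7: route key 79: none >= 79, wrap to smallest pos 10 -> NB
Op 8: route key 58: smallest pos >= 58 is 61 -> ND
Op 9: route key 2: smallest pos >= 2 is 10 -> NB
Final route key 88: none >= 88, wrap to smallest pos 10 -> NB

Answer: NB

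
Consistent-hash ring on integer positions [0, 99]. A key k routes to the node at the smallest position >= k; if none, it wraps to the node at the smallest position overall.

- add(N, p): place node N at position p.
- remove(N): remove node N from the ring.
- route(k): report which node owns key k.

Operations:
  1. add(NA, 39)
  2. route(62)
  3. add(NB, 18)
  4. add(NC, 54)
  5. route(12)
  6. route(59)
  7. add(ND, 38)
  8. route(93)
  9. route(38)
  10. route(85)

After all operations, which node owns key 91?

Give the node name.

Op 1: add NA@39 -> ring=[39:NA]
Op 2: route key 62: none >= 62, wrap to smallest pos 39 -> NA
Op 3: add NB@18 -> ring=[18:NB,39:NA]
Op 4: add NC@54 -> ring=[18:NB,39:NA,54:NC]
Op 5: route key 12: smallest pos >= 12 is 18 -> NB
Op 6: route key 59: none >= 59, wrap to smallest pos 18 -> NB
Op 7: add ND@38 -> ring=[18:NB,38:ND,39:NA,54:NC]
Op 8: route key 93: none >= 93, wrap to smallest pos 18 -> NB
Op 9: route key 38: smallest pos >= 38 is 38 -> ND
Op 10: route key 85: none >= 85, wrap to smallest pos 18 -> NB
Final route key 91: none >= 91, wrap to smallest pos 18 -> NB

Answer: NB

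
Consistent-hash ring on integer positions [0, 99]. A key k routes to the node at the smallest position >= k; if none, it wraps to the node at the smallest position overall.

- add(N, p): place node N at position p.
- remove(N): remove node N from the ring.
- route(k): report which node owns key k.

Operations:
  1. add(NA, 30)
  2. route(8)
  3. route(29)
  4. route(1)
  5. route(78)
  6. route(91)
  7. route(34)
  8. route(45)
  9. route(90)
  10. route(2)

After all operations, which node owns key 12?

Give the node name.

Op 1: add NA@30 -> ring=[30:NA]
Op 2: route key 8: smallest pos >= 8 is 30 -> NA
Op 3: route key 29: smallest pos >= 29 is 30 -> NA
Op 4: route key 1: smallest pos >= 1 is 30 -> NA
Op 5: route key 78: none >= 78, wrap to smallest pos 30 -> NA
Op 6: route key 91: none >= 91, wrap to smallest pos 30 -> NA
Op 7: route key 34: none >= 34, wrap to smallest pos 30 -> NA
Op 8: route key 45: none >= 45, wrap to smallest pos 30 -> NA
Op 9: route key 90: none >= 90, wrap to smallest pos 30 -> NA
Op 10: route key 2: smallest pos >= 2 is 30 -> NA
Final route key 12: smallest pos >= 12 is 30 -> NA

Answer: NA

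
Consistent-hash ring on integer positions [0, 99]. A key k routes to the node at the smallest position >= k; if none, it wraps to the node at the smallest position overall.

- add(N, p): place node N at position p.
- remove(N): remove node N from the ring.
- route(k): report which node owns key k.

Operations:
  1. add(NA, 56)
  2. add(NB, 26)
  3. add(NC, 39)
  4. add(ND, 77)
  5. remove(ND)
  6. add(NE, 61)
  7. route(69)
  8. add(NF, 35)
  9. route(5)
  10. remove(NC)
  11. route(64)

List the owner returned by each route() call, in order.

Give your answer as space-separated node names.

Answer: NB NB NB

Derivation:
Op 1: add NA@56 -> ring=[56:NA]
Op 2: add NB@26 -> ring=[26:NB,56:NA]
Op 3: add NC@39 -> ring=[26:NB,39:NC,56:NA]
Op 4: add ND@77 -> ring=[26:NB,39:NC,56:NA,77:ND]
Op 5: remove ND -> ring=[26:NB,39:NC,56:NA]
Op 6: add NE@61 -> ring=[26:NB,39:NC,56:NA,61:NE]
Op 7: route key 69: none >= 69, wrap to smallest pos 26 -> NB
Op 8: add NF@35 -> ring=[26:NB,35:NF,39:NC,56:NA,61:NE]
Op 9: route key 5: smallest pos >= 5 is 26 -> NB
Op 10: remove NC -> ring=[26:NB,35:NF,56:NA,61:NE]
Op 11: route key 64: none >= 64, wrap to smallest pos 26 -> NB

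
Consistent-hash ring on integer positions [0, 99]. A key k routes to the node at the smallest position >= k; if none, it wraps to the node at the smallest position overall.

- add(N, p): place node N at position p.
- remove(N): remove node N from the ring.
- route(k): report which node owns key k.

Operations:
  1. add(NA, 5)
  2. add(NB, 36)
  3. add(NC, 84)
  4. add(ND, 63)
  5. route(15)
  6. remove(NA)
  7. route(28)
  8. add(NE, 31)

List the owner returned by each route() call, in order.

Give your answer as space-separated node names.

Op 1: add NA@5 -> ring=[5:NA]
Op 2: add NB@36 -> ring=[5:NA,36:NB]
Op 3: add NC@84 -> ring=[5:NA,36:NB,84:NC]
Op 4: add ND@63 -> ring=[5:NA,36:NB,63:ND,84:NC]
Op 5: route key 15: smallest pos >= 15 is 36 -> NB
Op 6: remove NA -> ring=[36:NB,63:ND,84:NC]
Op 7: route key 28: smallest pos >= 28 is 36 -> NB
Op 8: add NE@31 -> ring=[31:NE,36:NB,63:ND,84:NC]

Answer: NB NB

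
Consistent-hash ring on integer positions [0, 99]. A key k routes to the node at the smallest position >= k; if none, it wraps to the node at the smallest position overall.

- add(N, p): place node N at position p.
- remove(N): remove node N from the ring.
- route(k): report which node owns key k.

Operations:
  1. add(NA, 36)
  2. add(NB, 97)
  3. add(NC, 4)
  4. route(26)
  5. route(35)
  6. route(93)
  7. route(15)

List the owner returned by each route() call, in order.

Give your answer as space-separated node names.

Answer: NA NA NB NA

Derivation:
Op 1: add NA@36 -> ring=[36:NA]
Op 2: add NB@97 -> ring=[36:NA,97:NB]
Op 3: add NC@4 -> ring=[4:NC,36:NA,97:NB]
Op 4: route key 26: smallest pos >= 26 is 36 -> NA
Op 5: route key 35: smallest pos >= 35 is 36 -> NA
Op 6: route key 93: smallest pos >= 93 is 97 -> NB
Op 7: route key 15: smallest pos >= 15 is 36 -> NA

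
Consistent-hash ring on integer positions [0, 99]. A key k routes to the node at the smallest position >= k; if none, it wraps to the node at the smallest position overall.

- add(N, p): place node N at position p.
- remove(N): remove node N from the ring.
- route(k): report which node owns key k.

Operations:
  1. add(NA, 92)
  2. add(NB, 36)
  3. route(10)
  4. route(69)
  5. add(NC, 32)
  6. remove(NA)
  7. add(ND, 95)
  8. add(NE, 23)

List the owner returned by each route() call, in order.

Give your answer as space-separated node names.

Answer: NB NA

Derivation:
Op 1: add NA@92 -> ring=[92:NA]
Op 2: add NB@36 -> ring=[36:NB,92:NA]
Op 3: route key 10: smallest pos >= 10 is 36 -> NB
Op 4: route key 69: smallest pos >= 69 is 92 -> NA
Op 5: add NC@32 -> ring=[32:NC,36:NB,92:NA]
Op 6: remove NA -> ring=[32:NC,36:NB]
Op 7: add ND@95 -> ring=[32:NC,36:NB,95:ND]
Op 8: add NE@23 -> ring=[23:NE,32:NC,36:NB,95:ND]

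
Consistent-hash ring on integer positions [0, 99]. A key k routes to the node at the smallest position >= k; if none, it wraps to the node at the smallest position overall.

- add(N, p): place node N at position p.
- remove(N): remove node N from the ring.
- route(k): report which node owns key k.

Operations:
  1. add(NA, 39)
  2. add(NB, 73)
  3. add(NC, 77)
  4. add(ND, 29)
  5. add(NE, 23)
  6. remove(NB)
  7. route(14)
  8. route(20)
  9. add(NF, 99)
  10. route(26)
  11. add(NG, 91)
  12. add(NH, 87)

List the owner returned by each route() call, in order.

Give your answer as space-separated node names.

Answer: NE NE ND

Derivation:
Op 1: add NA@39 -> ring=[39:NA]
Op 2: add NB@73 -> ring=[39:NA,73:NB]
Op 3: add NC@77 -> ring=[39:NA,73:NB,77:NC]
Op 4: add ND@29 -> ring=[29:ND,39:NA,73:NB,77:NC]
Op 5: add NE@23 -> ring=[23:NE,29:ND,39:NA,73:NB,77:NC]
Op 6: remove NB -> ring=[23:NE,29:ND,39:NA,77:NC]
Op 7: route key 14: smallest pos >= 14 is 23 -> NE
Op 8: route key 20: smallest pos >= 20 is 23 -> NE
Op 9: add NF@99 -> ring=[23:NE,29:ND,39:NA,77:NC,99:NF]
Op 10: route key 26: smallest pos >= 26 is 29 -> ND
Op 11: add NG@91 -> ring=[23:NE,29:ND,39:NA,77:NC,91:NG,99:NF]
Op 12: add NH@87 -> ring=[23:NE,29:ND,39:NA,77:NC,87:NH,91:NG,99:NF]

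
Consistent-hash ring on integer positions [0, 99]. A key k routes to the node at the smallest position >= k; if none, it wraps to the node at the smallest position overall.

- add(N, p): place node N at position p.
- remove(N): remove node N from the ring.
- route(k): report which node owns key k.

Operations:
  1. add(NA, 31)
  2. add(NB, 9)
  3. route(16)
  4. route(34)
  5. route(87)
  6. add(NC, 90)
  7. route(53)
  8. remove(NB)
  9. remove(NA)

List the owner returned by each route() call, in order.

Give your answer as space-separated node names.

Op 1: add NA@31 -> ring=[31:NA]
Op 2: add NB@9 -> ring=[9:NB,31:NA]
Op 3: route key 16: smallest pos >= 16 is 31 -> NA
Op 4: route key 34: none >= 34, wrap to smallest pos 9 -> NB
Op 5: route key 87: none >= 87, wrap to smallest pos 9 -> NB
Op 6: add NC@90 -> ring=[9:NB,31:NA,90:NC]
Op 7: route key 53: smallest pos >= 53 is 90 -> NC
Op 8: remove NB -> ring=[31:NA,90:NC]
Op 9: remove NA -> ring=[90:NC]

Answer: NA NB NB NC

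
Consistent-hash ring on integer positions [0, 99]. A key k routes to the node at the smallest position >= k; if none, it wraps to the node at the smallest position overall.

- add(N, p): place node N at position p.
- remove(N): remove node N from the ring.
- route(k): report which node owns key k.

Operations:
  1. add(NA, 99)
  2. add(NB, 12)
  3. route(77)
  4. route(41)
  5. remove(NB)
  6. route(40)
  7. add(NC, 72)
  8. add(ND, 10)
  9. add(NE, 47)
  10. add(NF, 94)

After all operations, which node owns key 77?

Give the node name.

Op 1: add NA@99 -> ring=[99:NA]
Op 2: add NB@12 -> ring=[12:NB,99:NA]
Op 3: route key 77: smallest pos >= 77 is 99 -> NA
Op 4: route key 41: smallest pos >= 41 is 99 -> NA
Op 5: remove NB -> ring=[99:NA]
Op 6: route key 40: smallest pos >= 40 is 99 -> NA
Op 7: add NC@72 -> ring=[72:NC,99:NA]
Op 8: add ND@10 -> ring=[10:ND,72:NC,99:NA]
Op 9: add NE@47 -> ring=[10:ND,47:NE,72:NC,99:NA]
Op 10: add NF@94 -> ring=[10:ND,47:NE,72:NC,94:NF,99:NA]
Final route key 77: smallest pos >= 77 is 94 -> NF

Answer: NF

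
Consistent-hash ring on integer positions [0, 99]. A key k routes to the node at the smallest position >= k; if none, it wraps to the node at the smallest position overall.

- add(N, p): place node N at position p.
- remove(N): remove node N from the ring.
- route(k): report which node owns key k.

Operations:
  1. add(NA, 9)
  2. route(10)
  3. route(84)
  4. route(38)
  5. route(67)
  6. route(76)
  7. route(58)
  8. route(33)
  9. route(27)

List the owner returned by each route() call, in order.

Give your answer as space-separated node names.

Answer: NA NA NA NA NA NA NA NA

Derivation:
Op 1: add NA@9 -> ring=[9:NA]
Op 2: route key 10: none >= 10, wrap to smallest pos 9 -> NA
Op 3: route key 84: none >= 84, wrap to smallest pos 9 -> NA
Op 4: route key 38: none >= 38, wrap to smallest pos 9 -> NA
Op 5: route key 67: none >= 67, wrap to smallest pos 9 -> NA
Op 6: route key 76: none >= 76, wrap to smallest pos 9 -> NA
Op 7: route key 58: none >= 58, wrap to smallest pos 9 -> NA
Op 8: route key 33: none >= 33, wrap to smallest pos 9 -> NA
Op 9: route key 27: none >= 27, wrap to smallest pos 9 -> NA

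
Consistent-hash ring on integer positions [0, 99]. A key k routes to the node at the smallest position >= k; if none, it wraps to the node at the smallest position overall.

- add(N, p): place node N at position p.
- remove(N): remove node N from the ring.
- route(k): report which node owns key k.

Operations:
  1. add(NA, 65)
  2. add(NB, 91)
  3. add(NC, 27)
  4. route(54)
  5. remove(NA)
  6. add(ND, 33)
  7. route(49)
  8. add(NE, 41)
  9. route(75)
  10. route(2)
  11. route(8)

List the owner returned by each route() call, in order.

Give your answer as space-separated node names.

Answer: NA NB NB NC NC

Derivation:
Op 1: add NA@65 -> ring=[65:NA]
Op 2: add NB@91 -> ring=[65:NA,91:NB]
Op 3: add NC@27 -> ring=[27:NC,65:NA,91:NB]
Op 4: route key 54: smallest pos >= 54 is 65 -> NA
Op 5: remove NA -> ring=[27:NC,91:NB]
Op 6: add ND@33 -> ring=[27:NC,33:ND,91:NB]
Op 7: route key 49: smallest pos >= 49 is 91 -> NB
Op 8: add NE@41 -> ring=[27:NC,33:ND,41:NE,91:NB]
Op 9: route key 75: smallest pos >= 75 is 91 -> NB
Op 10: route key 2: smallest pos >= 2 is 27 -> NC
Op 11: route key 8: smallest pos >= 8 is 27 -> NC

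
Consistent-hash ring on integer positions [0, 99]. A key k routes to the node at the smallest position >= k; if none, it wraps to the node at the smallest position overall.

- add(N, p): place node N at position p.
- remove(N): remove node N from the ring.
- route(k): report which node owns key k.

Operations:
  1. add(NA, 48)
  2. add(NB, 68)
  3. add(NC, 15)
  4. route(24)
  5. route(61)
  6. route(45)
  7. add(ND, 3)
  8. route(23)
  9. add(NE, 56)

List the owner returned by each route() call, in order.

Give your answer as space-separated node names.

Op 1: add NA@48 -> ring=[48:NA]
Op 2: add NB@68 -> ring=[48:NA,68:NB]
Op 3: add NC@15 -> ring=[15:NC,48:NA,68:NB]
Op 4: route key 24: smallest pos >= 24 is 48 -> NA
Op 5: route key 61: smallest pos >= 61 is 68 -> NB
Op 6: route key 45: smallest pos >= 45 is 48 -> NA
Op 7: add ND@3 -> ring=[3:ND,15:NC,48:NA,68:NB]
Op 8: route key 23: smallest pos >= 23 is 48 -> NA
Op 9: add NE@56 -> ring=[3:ND,15:NC,48:NA,56:NE,68:NB]

Answer: NA NB NA NA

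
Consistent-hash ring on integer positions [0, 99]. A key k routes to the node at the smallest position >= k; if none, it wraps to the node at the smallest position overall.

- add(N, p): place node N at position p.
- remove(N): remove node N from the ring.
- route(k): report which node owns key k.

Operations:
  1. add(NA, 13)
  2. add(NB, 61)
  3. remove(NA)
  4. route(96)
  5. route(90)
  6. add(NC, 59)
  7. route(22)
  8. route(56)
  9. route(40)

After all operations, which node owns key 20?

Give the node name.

Answer: NC

Derivation:
Op 1: add NA@13 -> ring=[13:NA]
Op 2: add NB@61 -> ring=[13:NA,61:NB]
Op 3: remove NA -> ring=[61:NB]
Op 4: route key 96: none >= 96, wrap to smallest pos 61 -> NB
Op 5: route key 90: none >= 90, wrap to smallest pos 61 -> NB
Op 6: add NC@59 -> ring=[59:NC,61:NB]
Op 7: route key 22: smallest pos >= 22 is 59 -> NC
Op 8: route key 56: smallest pos >= 56 is 59 -> NC
Op 9: route key 40: smallest pos >= 40 is 59 -> NC
Final route key 20: smallest pos >= 20 is 59 -> NC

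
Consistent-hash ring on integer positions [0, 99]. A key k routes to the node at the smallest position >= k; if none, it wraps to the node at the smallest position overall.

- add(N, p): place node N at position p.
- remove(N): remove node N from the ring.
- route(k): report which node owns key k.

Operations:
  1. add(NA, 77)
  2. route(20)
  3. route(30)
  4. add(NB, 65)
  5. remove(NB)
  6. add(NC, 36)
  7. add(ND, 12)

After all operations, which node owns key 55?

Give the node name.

Op 1: add NA@77 -> ring=[77:NA]
Op 2: route key 20: smallest pos >= 20 is 77 -> NA
Op 3: route key 30: smallest pos >= 30 is 77 -> NA
Op 4: add NB@65 -> ring=[65:NB,77:NA]
Op 5: remove NB -> ring=[77:NA]
Op 6: add NC@36 -> ring=[36:NC,77:NA]
Op 7: add ND@12 -> ring=[12:ND,36:NC,77:NA]
Final route key 55: smallest pos >= 55 is 77 -> NA

Answer: NA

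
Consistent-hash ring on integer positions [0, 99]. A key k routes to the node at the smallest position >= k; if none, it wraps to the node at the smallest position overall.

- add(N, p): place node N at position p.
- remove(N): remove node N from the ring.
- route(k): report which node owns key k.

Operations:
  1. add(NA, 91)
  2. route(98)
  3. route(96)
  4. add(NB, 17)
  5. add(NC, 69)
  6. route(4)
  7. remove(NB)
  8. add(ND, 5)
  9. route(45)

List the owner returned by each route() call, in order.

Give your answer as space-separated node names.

Answer: NA NA NB NC

Derivation:
Op 1: add NA@91 -> ring=[91:NA]
Op 2: route key 98: none >= 98, wrap to smallest pos 91 -> NA
Op 3: route key 96: none >= 96, wrap to smallest pos 91 -> NA
Op 4: add NB@17 -> ring=[17:NB,91:NA]
Op 5: add NC@69 -> ring=[17:NB,69:NC,91:NA]
Op 6: route key 4: smallest pos >= 4 is 17 -> NB
Op 7: remove NB -> ring=[69:NC,91:NA]
Op 8: add ND@5 -> ring=[5:ND,69:NC,91:NA]
Op 9: route key 45: smallest pos >= 45 is 69 -> NC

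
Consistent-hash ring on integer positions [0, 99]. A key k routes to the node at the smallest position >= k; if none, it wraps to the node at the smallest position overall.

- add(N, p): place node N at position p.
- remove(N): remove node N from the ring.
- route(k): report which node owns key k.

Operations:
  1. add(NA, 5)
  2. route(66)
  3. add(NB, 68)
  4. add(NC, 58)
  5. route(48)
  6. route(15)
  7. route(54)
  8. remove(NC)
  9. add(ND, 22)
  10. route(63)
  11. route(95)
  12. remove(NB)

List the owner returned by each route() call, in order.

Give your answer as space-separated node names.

Op 1: add NA@5 -> ring=[5:NA]
Op 2: route key 66: none >= 66, wrap to smallest pos 5 -> NA
Op 3: add NB@68 -> ring=[5:NA,68:NB]
Op 4: add NC@58 -> ring=[5:NA,58:NC,68:NB]
Op 5: route key 48: smallest pos >= 48 is 58 -> NC
Op 6: route key 15: smallest pos >= 15 is 58 -> NC
Op 7: route key 54: smallest pos >= 54 is 58 -> NC
Op 8: remove NC -> ring=[5:NA,68:NB]
Op 9: add ND@22 -> ring=[5:NA,22:ND,68:NB]
Op 10: route key 63: smallest pos >= 63 is 68 -> NB
Op 11: route key 95: none >= 95, wrap to smallest pos 5 -> NA
Op 12: remove NB -> ring=[5:NA,22:ND]

Answer: NA NC NC NC NB NA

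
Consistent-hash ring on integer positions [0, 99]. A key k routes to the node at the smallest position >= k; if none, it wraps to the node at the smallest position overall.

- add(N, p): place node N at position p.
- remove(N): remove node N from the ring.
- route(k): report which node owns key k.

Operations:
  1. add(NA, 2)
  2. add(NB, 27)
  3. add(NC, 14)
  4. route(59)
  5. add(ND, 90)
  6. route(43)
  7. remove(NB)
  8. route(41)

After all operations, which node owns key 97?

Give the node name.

Answer: NA

Derivation:
Op 1: add NA@2 -> ring=[2:NA]
Op 2: add NB@27 -> ring=[2:NA,27:NB]
Op 3: add NC@14 -> ring=[2:NA,14:NC,27:NB]
Op 4: route key 59: none >= 59, wrap to smallest pos 2 -> NA
Op 5: add ND@90 -> ring=[2:NA,14:NC,27:NB,90:ND]
Op 6: route key 43: smallest pos >= 43 is 90 -> ND
Op 7: remove NB -> ring=[2:NA,14:NC,90:ND]
Op 8: route key 41: smallest pos >= 41 is 90 -> ND
Final route key 97: none >= 97, wrap to smallest pos 2 -> NA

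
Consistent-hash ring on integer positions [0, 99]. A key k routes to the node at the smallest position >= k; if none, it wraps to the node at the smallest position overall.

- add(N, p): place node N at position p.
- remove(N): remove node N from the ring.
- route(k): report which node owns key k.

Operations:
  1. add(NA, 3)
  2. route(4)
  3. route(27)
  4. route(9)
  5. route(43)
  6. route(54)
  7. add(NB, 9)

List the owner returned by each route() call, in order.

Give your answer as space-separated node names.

Op 1: add NA@3 -> ring=[3:NA]
Op 2: route key 4: none >= 4, wrap to smallest pos 3 -> NA
Op 3: route key 27: none >= 27, wrap to smallest pos 3 -> NA
Op 4: route key 9: none >= 9, wrap to smallest pos 3 -> NA
Op 5: route key 43: none >= 43, wrap to smallest pos 3 -> NA
Op 6: route key 54: none >= 54, wrap to smallest pos 3 -> NA
Op 7: add NB@9 -> ring=[3:NA,9:NB]

Answer: NA NA NA NA NA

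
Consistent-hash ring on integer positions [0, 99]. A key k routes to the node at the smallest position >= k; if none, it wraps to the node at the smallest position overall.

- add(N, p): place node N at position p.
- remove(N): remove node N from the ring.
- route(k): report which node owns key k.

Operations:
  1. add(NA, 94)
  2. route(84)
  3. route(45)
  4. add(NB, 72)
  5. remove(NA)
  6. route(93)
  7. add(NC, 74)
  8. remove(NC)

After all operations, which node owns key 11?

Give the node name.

Op 1: add NA@94 -> ring=[94:NA]
Op 2: route key 84: smallest pos >= 84 is 94 -> NA
Op 3: route key 45: smallest pos >= 45 is 94 -> NA
Op 4: add NB@72 -> ring=[72:NB,94:NA]
Op 5: remove NA -> ring=[72:NB]
Op 6: route key 93: none >= 93, wrap to smallest pos 72 -> NB
Op 7: add NC@74 -> ring=[72:NB,74:NC]
Op 8: remove NC -> ring=[72:NB]
Final route key 11: smallest pos >= 11 is 72 -> NB

Answer: NB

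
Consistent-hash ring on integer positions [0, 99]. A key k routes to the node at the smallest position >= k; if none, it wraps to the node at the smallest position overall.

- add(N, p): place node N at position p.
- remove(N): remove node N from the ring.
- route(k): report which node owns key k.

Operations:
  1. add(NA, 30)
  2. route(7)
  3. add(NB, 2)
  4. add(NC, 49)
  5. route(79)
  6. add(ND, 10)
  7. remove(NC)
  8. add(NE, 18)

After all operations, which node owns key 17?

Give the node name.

Answer: NE

Derivation:
Op 1: add NA@30 -> ring=[30:NA]
Op 2: route key 7: smallest pos >= 7 is 30 -> NA
Op 3: add NB@2 -> ring=[2:NB,30:NA]
Op 4: add NC@49 -> ring=[2:NB,30:NA,49:NC]
Op 5: route key 79: none >= 79, wrap to smallest pos 2 -> NB
Op 6: add ND@10 -> ring=[2:NB,10:ND,30:NA,49:NC]
Op 7: remove NC -> ring=[2:NB,10:ND,30:NA]
Op 8: add NE@18 -> ring=[2:NB,10:ND,18:NE,30:NA]
Final route key 17: smallest pos >= 17 is 18 -> NE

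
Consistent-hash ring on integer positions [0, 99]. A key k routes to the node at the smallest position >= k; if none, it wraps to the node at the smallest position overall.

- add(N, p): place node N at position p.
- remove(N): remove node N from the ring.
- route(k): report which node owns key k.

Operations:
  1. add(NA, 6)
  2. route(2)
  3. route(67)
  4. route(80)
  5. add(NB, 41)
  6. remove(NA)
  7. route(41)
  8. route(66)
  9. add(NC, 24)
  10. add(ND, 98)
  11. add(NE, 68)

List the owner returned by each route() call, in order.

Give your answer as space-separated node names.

Op 1: add NA@6 -> ring=[6:NA]
Op 2: route key 2: smallest pos >= 2 is 6 -> NA
Op 3: route key 67: none >= 67, wrap to smallest pos 6 -> NA
Op 4: route key 80: none >= 80, wrap to smallest pos 6 -> NA
Op 5: add NB@41 -> ring=[6:NA,41:NB]
Op 6: remove NA -> ring=[41:NB]
Op 7: route key 41: smallest pos >= 41 is 41 -> NB
Op 8: route key 66: none >= 66, wrap to smallest pos 41 -> NB
Op 9: add NC@24 -> ring=[24:NC,41:NB]
Op 10: add ND@98 -> ring=[24:NC,41:NB,98:ND]
Op 11: add NE@68 -> ring=[24:NC,41:NB,68:NE,98:ND]

Answer: NA NA NA NB NB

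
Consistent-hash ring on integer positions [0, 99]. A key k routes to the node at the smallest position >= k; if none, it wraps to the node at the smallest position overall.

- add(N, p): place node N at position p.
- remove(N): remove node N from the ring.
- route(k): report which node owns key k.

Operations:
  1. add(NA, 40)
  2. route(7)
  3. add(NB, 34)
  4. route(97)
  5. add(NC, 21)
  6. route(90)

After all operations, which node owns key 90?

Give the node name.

Answer: NC

Derivation:
Op 1: add NA@40 -> ring=[40:NA]
Op 2: route key 7: smallest pos >= 7 is 40 -> NA
Op 3: add NB@34 -> ring=[34:NB,40:NA]
Op 4: route key 97: none >= 97, wrap to smallest pos 34 -> NB
Op 5: add NC@21 -> ring=[21:NC,34:NB,40:NA]
Op 6: route key 90: none >= 90, wrap to smallest pos 21 -> NC
Final route key 90: none >= 90, wrap to smallest pos 21 -> NC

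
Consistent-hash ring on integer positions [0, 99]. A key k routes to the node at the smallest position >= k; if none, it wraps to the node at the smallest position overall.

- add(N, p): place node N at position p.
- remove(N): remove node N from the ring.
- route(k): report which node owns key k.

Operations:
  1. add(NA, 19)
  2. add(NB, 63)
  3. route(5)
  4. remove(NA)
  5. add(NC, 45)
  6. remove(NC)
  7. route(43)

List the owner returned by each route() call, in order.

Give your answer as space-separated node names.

Answer: NA NB

Derivation:
Op 1: add NA@19 -> ring=[19:NA]
Op 2: add NB@63 -> ring=[19:NA,63:NB]
Op 3: route key 5: smallest pos >= 5 is 19 -> NA
Op 4: remove NA -> ring=[63:NB]
Op 5: add NC@45 -> ring=[45:NC,63:NB]
Op 6: remove NC -> ring=[63:NB]
Op 7: route key 43: smallest pos >= 43 is 63 -> NB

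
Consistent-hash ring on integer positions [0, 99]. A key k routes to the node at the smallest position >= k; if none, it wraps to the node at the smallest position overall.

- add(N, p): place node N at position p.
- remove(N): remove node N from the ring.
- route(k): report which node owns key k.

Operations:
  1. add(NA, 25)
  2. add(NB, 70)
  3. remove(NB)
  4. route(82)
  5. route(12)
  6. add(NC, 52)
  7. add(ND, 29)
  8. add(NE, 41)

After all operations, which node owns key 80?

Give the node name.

Answer: NA

Derivation:
Op 1: add NA@25 -> ring=[25:NA]
Op 2: add NB@70 -> ring=[25:NA,70:NB]
Op 3: remove NB -> ring=[25:NA]
Op 4: route key 82: none >= 82, wrap to smallest pos 25 -> NA
Op 5: route key 12: smallest pos >= 12 is 25 -> NA
Op 6: add NC@52 -> ring=[25:NA,52:NC]
Op 7: add ND@29 -> ring=[25:NA,29:ND,52:NC]
Op 8: add NE@41 -> ring=[25:NA,29:ND,41:NE,52:NC]
Final route key 80: none >= 80, wrap to smallest pos 25 -> NA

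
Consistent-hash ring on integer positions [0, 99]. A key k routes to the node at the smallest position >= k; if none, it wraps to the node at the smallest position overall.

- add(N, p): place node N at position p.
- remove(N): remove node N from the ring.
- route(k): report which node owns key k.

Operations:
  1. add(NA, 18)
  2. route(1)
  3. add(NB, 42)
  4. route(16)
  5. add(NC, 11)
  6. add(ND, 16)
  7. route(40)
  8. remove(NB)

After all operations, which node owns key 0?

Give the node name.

Answer: NC

Derivation:
Op 1: add NA@18 -> ring=[18:NA]
Op 2: route key 1: smallest pos >= 1 is 18 -> NA
Op 3: add NB@42 -> ring=[18:NA,42:NB]
Op 4: route key 16: smallest pos >= 16 is 18 -> NA
Op 5: add NC@11 -> ring=[11:NC,18:NA,42:NB]
Op 6: add ND@16 -> ring=[11:NC,16:ND,18:NA,42:NB]
Op 7: route key 40: smallest pos >= 40 is 42 -> NB
Op 8: remove NB -> ring=[11:NC,16:ND,18:NA]
Final route key 0: smallest pos >= 0 is 11 -> NC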